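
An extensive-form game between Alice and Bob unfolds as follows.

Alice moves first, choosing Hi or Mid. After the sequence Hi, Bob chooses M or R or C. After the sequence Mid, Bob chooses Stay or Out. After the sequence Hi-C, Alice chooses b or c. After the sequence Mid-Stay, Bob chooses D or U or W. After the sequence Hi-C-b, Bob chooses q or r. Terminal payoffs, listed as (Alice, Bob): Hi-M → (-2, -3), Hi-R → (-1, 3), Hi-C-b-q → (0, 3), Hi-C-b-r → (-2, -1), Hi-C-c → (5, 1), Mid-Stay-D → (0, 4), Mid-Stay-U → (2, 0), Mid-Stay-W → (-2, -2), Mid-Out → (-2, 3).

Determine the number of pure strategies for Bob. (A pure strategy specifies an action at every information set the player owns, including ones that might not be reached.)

36

Bob owns the node after Hi with actions {M, R, C} — three choices.
Bob owns the node after Mid with actions {Stay, Out} — two choices.
Bob owns the node after Mid-Stay with actions {D, U, W} — three choices.
Bob owns the node after Hi-C-b with actions {q, r} — two choices.
A pure strategy fixes one action at each information set independently, so the count is the product 3 × 2 × 3 × 2 = 36.
(For reference, Alice has 4 pure strategies, giving a 36×4 normal-form matrix.)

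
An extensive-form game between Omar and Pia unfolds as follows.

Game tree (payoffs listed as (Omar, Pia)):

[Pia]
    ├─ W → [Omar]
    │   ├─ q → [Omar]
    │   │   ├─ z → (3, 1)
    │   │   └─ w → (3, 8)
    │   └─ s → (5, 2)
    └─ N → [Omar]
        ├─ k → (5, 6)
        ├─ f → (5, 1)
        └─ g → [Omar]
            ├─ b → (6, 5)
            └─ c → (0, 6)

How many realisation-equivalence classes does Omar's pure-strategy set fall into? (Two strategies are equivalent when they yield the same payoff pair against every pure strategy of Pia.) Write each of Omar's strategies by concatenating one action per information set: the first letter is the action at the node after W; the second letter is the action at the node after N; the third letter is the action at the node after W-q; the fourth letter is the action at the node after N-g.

12

Omar has 24 pure strategies: qkzb, qkzc, qkwb, qkwc, qfzb, qfzc, qfwb, qfwc, qgzb, qgzc, qgwb, qgwc, skzb, skzc, skwb, skwc, sfzb, sfzc, sfwb, sfwc, sgzb, sgzc, sgwb, sgwc. Columns: W, N.
{qkzb, qkzc} → row (3,1) (5,6)
{qkwb, qkwc} → row (3,8) (5,6)
{qfzb, qfzc} → row (3,1) (5,1)
{qfwb, qfwc} → row (3,8) (5,1)
{qgzb} → row (3,1) (6,5)
{qgzc} → row (3,1) (0,6)
{qgwb} → row (3,8) (6,5)
{qgwc} → row (3,8) (0,6)
{skzb, skzc, skwb, skwc} → row (5,2) (5,6)
{sfzb, sfzc, sfwb, sfwc} → row (5,2) (5,1)
{sgzb, sgwb} → row (5,2) (6,5)
{sgzc, sgwc} → row (5,2) (0,6)
That's 12 distinct rows out of 24 strategies.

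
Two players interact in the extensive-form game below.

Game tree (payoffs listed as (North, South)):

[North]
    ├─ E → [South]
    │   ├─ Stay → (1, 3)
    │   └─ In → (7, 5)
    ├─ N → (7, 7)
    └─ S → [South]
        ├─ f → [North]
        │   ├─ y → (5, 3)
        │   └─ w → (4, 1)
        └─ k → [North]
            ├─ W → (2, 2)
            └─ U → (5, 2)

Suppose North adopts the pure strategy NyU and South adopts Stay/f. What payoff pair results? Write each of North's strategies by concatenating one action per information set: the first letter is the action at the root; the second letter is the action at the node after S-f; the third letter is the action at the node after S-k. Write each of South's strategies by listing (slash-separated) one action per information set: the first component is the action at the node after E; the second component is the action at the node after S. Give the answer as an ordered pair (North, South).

Trace the play path from the root:
  North plays N
→ terminal payoff (7, 7).
(North's choice at the node after S-f is never reached on this path, so it doesn't affect the outcome.)

(7, 7)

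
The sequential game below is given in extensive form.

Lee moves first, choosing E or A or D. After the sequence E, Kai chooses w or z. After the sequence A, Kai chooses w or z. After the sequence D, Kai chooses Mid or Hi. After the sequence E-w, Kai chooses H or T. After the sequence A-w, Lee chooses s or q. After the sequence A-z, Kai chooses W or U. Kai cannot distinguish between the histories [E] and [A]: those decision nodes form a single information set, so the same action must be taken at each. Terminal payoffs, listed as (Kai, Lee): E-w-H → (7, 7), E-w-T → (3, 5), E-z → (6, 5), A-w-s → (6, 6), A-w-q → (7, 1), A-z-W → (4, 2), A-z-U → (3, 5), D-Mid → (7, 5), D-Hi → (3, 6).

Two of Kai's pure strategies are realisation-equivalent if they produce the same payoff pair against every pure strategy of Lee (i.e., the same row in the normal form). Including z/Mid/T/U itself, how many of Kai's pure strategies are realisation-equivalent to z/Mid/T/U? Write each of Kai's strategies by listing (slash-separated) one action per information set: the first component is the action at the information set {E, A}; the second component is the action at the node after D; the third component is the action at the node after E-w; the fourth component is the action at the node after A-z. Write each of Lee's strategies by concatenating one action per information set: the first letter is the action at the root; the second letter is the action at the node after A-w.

2

Row for z/Mid/T/U (columns Es, Eq, As, Aq, Ds, Dq): (6,5) (6,5) (3,5) (3,5) (7,5) (7,5).
Under z/Mid/T/U, Kai's choice at the node after E-w can never be reached regardless of what Lee does, so varying those choices leaves every outcome unchanged.
Holding the reachable choices fixed and varying the unreachable one freely already gives 2 equivalent strategies.
No other strategy reproduces this row, so those 2 are the full class: z/Mid/H/U, z/Mid/T/U.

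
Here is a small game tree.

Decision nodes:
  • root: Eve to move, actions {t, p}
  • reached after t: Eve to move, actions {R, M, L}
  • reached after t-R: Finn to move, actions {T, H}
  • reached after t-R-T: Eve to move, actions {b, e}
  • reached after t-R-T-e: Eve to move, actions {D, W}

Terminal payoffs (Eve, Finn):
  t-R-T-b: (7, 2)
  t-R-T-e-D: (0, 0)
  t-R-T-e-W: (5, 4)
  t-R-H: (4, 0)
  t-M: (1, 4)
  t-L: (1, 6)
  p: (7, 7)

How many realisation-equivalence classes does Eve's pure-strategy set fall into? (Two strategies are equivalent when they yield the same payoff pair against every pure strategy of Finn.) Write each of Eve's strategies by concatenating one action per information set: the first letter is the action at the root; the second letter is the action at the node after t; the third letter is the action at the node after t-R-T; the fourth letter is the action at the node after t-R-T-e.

Eve has 24 pure strategies: tRbD, tRbW, tReD, tReW, tMbD, tMbW, tMeD, tMeW, tLbD, tLbW, tLeD, tLeW, pRbD, pRbW, pReD, pReW, pMbD, pMbW, pMeD, pMeW, pLbD, pLbW, pLeD, pLeW. Columns: T, H.
{tRbD, tRbW} → row (7,2) (4,0)
{tReD} → row (0,0) (4,0)
{tReW} → row (5,4) (4,0)
{tMbD, tMbW, tMeD, tMeW} → row (1,4) (1,4)
{tLbD, tLbW, tLeD, tLeW} → row (1,6) (1,6)
{pRbD, pRbW, pReD, pReW, pMbD, pMbW, pMeD, pMeW, pLbD, pLbW, pLeD, pLeW} → row (7,7) (7,7)
That's 6 distinct rows out of 24 strategies.

6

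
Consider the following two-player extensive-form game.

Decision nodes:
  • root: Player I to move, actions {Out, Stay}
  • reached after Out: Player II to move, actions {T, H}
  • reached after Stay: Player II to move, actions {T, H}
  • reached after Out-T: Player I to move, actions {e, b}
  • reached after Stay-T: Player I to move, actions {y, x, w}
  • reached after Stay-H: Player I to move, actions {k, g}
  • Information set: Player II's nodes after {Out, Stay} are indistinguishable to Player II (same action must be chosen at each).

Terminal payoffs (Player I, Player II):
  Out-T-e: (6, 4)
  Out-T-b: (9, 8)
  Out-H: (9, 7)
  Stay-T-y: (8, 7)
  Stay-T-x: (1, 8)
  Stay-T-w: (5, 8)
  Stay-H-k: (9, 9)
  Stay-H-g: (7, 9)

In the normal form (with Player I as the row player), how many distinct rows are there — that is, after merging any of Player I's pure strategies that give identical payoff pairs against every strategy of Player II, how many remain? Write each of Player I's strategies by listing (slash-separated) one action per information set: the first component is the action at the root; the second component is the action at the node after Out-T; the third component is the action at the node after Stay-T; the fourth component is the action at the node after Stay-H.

8

Player I has 24 pure strategies: Out/e/y/k, Out/e/y/g, Out/e/x/k, Out/e/x/g, Out/e/w/k, Out/e/w/g, Out/b/y/k, Out/b/y/g, Out/b/x/k, Out/b/x/g, Out/b/w/k, Out/b/w/g, Stay/e/y/k, Stay/e/y/g, Stay/e/x/k, Stay/e/x/g, Stay/e/w/k, Stay/e/w/g, Stay/b/y/k, Stay/b/y/g, Stay/b/x/k, Stay/b/x/g, Stay/b/w/k, Stay/b/w/g. Columns: T, H.
{Out/e/y/k, Out/e/y/g, Out/e/x/k, Out/e/x/g, Out/e/w/k, Out/e/w/g} → row (6,4) (9,7)
{Out/b/y/k, Out/b/y/g, Out/b/x/k, Out/b/x/g, Out/b/w/k, Out/b/w/g} → row (9,8) (9,7)
{Stay/e/y/k, Stay/b/y/k} → row (8,7) (9,9)
{Stay/e/y/g, Stay/b/y/g} → row (8,7) (7,9)
{Stay/e/x/k, Stay/b/x/k} → row (1,8) (9,9)
{Stay/e/x/g, Stay/b/x/g} → row (1,8) (7,9)
{Stay/e/w/k, Stay/b/w/k} → row (5,8) (9,9)
{Stay/e/w/g, Stay/b/w/g} → row (5,8) (7,9)
That's 8 distinct rows out of 24 strategies.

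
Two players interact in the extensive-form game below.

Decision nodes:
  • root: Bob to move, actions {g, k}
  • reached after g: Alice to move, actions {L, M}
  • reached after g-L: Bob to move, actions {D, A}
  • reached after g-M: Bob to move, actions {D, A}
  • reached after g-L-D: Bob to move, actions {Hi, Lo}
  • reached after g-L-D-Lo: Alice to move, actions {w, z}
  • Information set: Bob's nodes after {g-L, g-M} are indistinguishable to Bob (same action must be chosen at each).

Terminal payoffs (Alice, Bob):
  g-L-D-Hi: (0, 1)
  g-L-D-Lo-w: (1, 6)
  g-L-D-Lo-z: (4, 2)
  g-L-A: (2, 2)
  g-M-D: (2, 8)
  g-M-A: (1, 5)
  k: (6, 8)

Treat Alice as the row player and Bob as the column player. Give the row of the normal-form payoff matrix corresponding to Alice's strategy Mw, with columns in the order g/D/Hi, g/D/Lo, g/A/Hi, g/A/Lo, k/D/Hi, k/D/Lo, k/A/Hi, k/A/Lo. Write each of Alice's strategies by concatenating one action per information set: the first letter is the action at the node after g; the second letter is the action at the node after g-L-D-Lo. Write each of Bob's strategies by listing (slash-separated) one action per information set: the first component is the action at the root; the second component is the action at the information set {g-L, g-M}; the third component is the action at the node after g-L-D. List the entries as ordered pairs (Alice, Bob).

(2,8) (2,8) (1,5) (1,5) (6,8) (6,8) (6,8) (6,8)

vs g/D/Hi: Bob plays g → Alice plays M at [g] → Bob plays D at [g-M] → (2, 8)
vs g/D/Lo: Bob plays g → Alice plays M at [g] → Bob plays D at [g-M] → (2, 8)
vs g/A/Hi: Bob plays g → Alice plays M at [g] → Bob plays A at [g-M] → (1, 5)
vs g/A/Lo: Bob plays g → Alice plays M at [g] → Bob plays A at [g-M] → (1, 5)
vs k/D/Hi: Bob plays k → (6, 8)
vs k/D/Lo: Bob plays k → (6, 8)
vs k/A/Hi: Bob plays k → (6, 8)
vs k/A/Lo: Bob plays k → (6, 8)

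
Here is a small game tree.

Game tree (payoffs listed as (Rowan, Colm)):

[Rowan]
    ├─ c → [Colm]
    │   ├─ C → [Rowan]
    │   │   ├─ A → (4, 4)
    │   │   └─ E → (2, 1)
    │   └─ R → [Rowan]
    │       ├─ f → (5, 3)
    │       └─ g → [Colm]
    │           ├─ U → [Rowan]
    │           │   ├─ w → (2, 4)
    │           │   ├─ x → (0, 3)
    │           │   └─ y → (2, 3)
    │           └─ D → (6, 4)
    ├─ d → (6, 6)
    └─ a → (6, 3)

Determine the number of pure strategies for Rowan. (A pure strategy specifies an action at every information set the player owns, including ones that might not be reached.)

Rowan owns the root with actions {c, d, a} — three choices.
Rowan owns the node after c-C with actions {A, E} — two choices.
Rowan owns the node after c-R with actions {f, g} — two choices.
Rowan owns the node after c-R-g-U with actions {w, x, y} — three choices.
A pure strategy fixes one action at each information set independently, so the count is the product 3 × 2 × 2 × 3 = 36.
(For reference, Colm has 4 pure strategies, giving a 36×4 normal-form matrix.)

36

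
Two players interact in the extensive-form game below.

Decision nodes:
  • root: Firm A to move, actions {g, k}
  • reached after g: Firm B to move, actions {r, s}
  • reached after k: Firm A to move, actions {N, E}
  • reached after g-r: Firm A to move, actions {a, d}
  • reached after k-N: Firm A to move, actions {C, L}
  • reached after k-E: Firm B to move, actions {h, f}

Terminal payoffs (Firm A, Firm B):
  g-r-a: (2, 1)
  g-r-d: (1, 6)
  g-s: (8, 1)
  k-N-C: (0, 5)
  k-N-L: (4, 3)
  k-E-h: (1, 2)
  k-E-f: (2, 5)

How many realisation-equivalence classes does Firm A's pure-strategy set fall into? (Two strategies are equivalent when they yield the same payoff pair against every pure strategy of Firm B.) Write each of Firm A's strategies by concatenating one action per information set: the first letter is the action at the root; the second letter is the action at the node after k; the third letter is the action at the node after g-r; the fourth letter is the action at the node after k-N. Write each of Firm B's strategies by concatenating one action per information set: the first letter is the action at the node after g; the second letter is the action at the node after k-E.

5

Firm A has 16 pure strategies: gNaC, gNaL, gNdC, gNdL, gEaC, gEaL, gEdC, gEdL, kNaC, kNaL, kNdC, kNdL, kEaC, kEaL, kEdC, kEdL. Columns: rh, rf, sh, sf.
{gNaC, gNaL, gEaC, gEaL} → row (2,1) (2,1) (8,1) (8,1)
{gNdC, gNdL, gEdC, gEdL} → row (1,6) (1,6) (8,1) (8,1)
{kNaC, kNdC} → row (0,5) (0,5) (0,5) (0,5)
{kNaL, kNdL} → row (4,3) (4,3) (4,3) (4,3)
{kEaC, kEaL, kEdC, kEdL} → row (1,2) (2,5) (1,2) (2,5)
That's 5 distinct rows out of 16 strategies.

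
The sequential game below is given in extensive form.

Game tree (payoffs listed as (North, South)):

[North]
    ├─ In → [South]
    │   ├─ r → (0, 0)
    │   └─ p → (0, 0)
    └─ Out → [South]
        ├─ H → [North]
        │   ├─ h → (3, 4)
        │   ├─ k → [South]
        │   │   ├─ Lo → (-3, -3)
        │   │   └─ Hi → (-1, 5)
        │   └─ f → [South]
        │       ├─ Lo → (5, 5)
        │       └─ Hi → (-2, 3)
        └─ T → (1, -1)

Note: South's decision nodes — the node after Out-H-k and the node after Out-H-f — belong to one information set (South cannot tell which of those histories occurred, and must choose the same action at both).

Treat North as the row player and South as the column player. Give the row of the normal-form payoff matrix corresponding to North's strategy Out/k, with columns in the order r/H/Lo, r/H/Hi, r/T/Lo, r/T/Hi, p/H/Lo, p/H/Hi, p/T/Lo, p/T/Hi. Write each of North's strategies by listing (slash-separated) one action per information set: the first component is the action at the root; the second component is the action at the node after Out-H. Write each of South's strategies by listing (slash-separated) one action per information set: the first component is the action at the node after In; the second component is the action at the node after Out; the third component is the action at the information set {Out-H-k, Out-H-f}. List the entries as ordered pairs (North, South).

vs r/H/Lo: North plays Out → South plays H at [Out] → North plays k at [Out-H] → South plays Lo at [Out-H-k] → (-3, -3)
vs r/H/Hi: North plays Out → South plays H at [Out] → North plays k at [Out-H] → South plays Hi at [Out-H-k] → (-1, 5)
vs r/T/Lo: North plays Out → South plays T at [Out] → (1, -1)
vs r/T/Hi: North plays Out → South plays T at [Out] → (1, -1)
vs p/H/Lo: North plays Out → South plays H at [Out] → North plays k at [Out-H] → South plays Lo at [Out-H-k] → (-3, -3)
vs p/H/Hi: North plays Out → South plays H at [Out] → North plays k at [Out-H] → South plays Hi at [Out-H-k] → (-1, 5)
vs p/T/Lo: North plays Out → South plays T at [Out] → (1, -1)
vs p/T/Hi: North plays Out → South plays T at [Out] → (1, -1)

(-3,-3) (-1,5) (1,-1) (1,-1) (-3,-3) (-1,5) (1,-1) (1,-1)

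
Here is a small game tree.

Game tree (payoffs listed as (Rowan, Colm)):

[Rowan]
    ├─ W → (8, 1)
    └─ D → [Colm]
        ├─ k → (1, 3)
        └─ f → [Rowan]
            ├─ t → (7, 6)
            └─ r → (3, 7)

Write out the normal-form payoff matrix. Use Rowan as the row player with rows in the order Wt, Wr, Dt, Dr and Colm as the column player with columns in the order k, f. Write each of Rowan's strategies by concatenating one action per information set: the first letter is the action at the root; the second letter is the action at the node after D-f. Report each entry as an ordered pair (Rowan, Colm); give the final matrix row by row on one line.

Row Wt: k→(8,1), f→(8,1)
Row Wr: k→(8,1), f→(8,1)
Row Dt: k→(1,3), f→(7,6)
Row Dr: k→(1,3), f→(3,7)

Wt: (8,1) (8,1) | Wr: (8,1) (8,1) | Dt: (1,3) (7,6) | Dr: (1,3) (3,7)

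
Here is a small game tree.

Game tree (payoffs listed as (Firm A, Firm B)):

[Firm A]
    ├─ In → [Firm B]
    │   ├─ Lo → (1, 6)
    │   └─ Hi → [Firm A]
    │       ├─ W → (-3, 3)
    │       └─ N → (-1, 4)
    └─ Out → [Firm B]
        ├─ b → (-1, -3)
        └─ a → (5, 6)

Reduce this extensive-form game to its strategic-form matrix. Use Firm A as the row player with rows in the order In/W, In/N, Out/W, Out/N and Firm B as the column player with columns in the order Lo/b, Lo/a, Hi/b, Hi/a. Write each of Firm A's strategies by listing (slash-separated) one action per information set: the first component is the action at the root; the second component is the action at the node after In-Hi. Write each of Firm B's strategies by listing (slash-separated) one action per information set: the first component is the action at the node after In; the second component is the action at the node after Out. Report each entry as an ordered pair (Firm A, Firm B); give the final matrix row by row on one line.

In/W: (1,6) (1,6) (-3,3) (-3,3) | In/N: (1,6) (1,6) (-1,4) (-1,4) | Out/W: (-1,-3) (5,6) (-1,-3) (5,6) | Out/N: (-1,-3) (5,6) (-1,-3) (5,6)

          Lo/b     Lo/a     Hi/b     Hi/a
 In/W    (1,6)    (1,6)   (-3,3)   (-3,3)
 In/N    (1,6)    (1,6)   (-1,4)   (-1,4)
Out/W  (-1,-3)    (5,6)  (-1,-3)    (5,6)
Out/N  (-1,-3)    (5,6)  (-1,-3)    (5,6)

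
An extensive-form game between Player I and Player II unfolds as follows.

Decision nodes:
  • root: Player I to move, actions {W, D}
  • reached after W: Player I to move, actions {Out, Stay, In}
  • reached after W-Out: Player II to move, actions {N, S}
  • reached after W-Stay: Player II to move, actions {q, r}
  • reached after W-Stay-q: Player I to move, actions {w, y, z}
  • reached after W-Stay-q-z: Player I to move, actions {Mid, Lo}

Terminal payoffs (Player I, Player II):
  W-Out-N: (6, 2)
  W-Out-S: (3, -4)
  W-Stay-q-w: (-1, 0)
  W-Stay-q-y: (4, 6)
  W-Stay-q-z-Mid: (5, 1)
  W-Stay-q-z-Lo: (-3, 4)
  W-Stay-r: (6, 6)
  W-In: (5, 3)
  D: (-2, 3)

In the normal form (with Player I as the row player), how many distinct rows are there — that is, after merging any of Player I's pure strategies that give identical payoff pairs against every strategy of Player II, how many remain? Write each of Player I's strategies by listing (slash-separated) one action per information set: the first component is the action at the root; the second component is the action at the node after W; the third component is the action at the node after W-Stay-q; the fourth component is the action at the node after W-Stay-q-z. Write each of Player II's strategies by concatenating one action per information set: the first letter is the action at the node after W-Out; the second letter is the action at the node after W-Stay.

Player I has 36 pure strategies: W/Out/w/Mid, W/Out/w/Lo, W/Out/y/Mid, W/Out/y/Lo, W/Out/z/Mid, W/Out/z/Lo, W/Stay/w/Mid, W/Stay/w/Lo, W/Stay/y/Mid, W/Stay/y/Lo, W/Stay/z/Mid, W/Stay/z/Lo, W/In/w/Mid, W/In/w/Lo, W/In/y/Mid, W/In/y/Lo, W/In/z/Mid, W/In/z/Lo, D/Out/w/Mid, D/Out/w/Lo, D/Out/y/Mid, D/Out/y/Lo, D/Out/z/Mid, D/Out/z/Lo, D/Stay/w/Mid, D/Stay/w/Lo, D/Stay/y/Mid, D/Stay/y/Lo, D/Stay/z/Mid, D/Stay/z/Lo, D/In/w/Mid, D/In/w/Lo, D/In/y/Mid, D/In/y/Lo, D/In/z/Mid, D/In/z/Lo. Columns: Nq, Nr, Sq, Sr.
{W/Out/w/Mid, W/Out/w/Lo, W/Out/y/Mid, W/Out/y/Lo, W/Out/z/Mid, W/Out/z/Lo} → row (6,2) (6,2) (3,-4) (3,-4)
{W/Stay/w/Mid, W/Stay/w/Lo} → row (-1,0) (6,6) (-1,0) (6,6)
{W/Stay/y/Mid, W/Stay/y/Lo} → row (4,6) (6,6) (4,6) (6,6)
{W/Stay/z/Mid} → row (5,1) (6,6) (5,1) (6,6)
{W/Stay/z/Lo} → row (-3,4) (6,6) (-3,4) (6,6)
{W/In/w/Mid, W/In/w/Lo, W/In/y/Mid, W/In/y/Lo, W/In/z/Mid, W/In/z/Lo} → row (5,3) (5,3) (5,3) (5,3)
{D/Out/w/Mid, D/Out/w/Lo, D/Out/y/Mid, D/Out/y/Lo, D/Out/z/Mid, D/Out/z/Lo, D/Stay/w/Mid, D/Stay/w/Lo, D/Stay/y/Mid, D/Stay/y/Lo, D/Stay/z/Mid, D/Stay/z/Lo, D/In/w/Mid, D/In/w/Lo, D/In/y/Mid, D/In/y/Lo, D/In/z/Mid, D/In/z/Lo} → row (-2,3) (-2,3) (-2,3) (-2,3)
That's 7 distinct rows out of 36 strategies.

7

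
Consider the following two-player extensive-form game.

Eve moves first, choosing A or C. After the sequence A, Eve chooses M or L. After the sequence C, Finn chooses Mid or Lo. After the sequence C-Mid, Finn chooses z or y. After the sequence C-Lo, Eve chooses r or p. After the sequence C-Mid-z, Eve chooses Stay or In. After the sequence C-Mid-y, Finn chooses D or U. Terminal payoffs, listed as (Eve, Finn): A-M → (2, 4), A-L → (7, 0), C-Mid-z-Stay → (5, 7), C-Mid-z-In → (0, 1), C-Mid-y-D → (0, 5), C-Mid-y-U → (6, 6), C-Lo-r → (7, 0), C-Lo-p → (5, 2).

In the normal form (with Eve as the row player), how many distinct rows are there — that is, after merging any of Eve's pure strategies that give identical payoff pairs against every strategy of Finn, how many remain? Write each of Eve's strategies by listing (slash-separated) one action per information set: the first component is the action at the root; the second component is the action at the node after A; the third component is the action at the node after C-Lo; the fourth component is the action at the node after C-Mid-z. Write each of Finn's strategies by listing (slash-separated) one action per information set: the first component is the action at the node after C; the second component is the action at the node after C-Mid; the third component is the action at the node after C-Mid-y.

Eve has 16 pure strategies: A/M/r/Stay, A/M/r/In, A/M/p/Stay, A/M/p/In, A/L/r/Stay, A/L/r/In, A/L/p/Stay, A/L/p/In, C/M/r/Stay, C/M/r/In, C/M/p/Stay, C/M/p/In, C/L/r/Stay, C/L/r/In, C/L/p/Stay, C/L/p/In. Columns: Mid/z/D, Mid/z/U, Mid/y/D, Mid/y/U, Lo/z/D, Lo/z/U, Lo/y/D, Lo/y/U.
{A/M/r/Stay, A/M/r/In, A/M/p/Stay, A/M/p/In} → row (2,4) (2,4) (2,4) (2,4) (2,4) (2,4) (2,4) (2,4)
{A/L/r/Stay, A/L/r/In, A/L/p/Stay, A/L/p/In} → row (7,0) (7,0) (7,0) (7,0) (7,0) (7,0) (7,0) (7,0)
{C/M/r/Stay, C/L/r/Stay} → row (5,7) (5,7) (0,5) (6,6) (7,0) (7,0) (7,0) (7,0)
{C/M/r/In, C/L/r/In} → row (0,1) (0,1) (0,5) (6,6) (7,0) (7,0) (7,0) (7,0)
{C/M/p/Stay, C/L/p/Stay} → row (5,7) (5,7) (0,5) (6,6) (5,2) (5,2) (5,2) (5,2)
{C/M/p/In, C/L/p/In} → row (0,1) (0,1) (0,5) (6,6) (5,2) (5,2) (5,2) (5,2)
That's 6 distinct rows out of 16 strategies.

6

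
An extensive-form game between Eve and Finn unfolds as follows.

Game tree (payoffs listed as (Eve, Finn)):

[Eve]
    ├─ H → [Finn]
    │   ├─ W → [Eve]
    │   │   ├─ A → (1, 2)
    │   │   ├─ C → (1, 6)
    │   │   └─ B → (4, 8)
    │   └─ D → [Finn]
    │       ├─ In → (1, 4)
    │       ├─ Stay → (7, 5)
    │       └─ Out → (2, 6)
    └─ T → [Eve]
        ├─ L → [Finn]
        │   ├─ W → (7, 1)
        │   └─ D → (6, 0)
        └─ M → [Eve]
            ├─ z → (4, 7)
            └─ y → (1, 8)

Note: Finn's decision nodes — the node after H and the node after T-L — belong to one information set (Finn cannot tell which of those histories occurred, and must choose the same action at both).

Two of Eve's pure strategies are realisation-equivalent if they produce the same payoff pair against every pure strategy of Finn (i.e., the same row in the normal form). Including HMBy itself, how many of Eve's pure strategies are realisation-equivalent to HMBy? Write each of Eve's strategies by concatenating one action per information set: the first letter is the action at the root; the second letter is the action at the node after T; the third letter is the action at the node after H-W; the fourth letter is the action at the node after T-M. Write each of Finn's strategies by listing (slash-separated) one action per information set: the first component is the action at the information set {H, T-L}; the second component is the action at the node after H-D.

4

Row for HMBy (columns W/In, W/Stay, W/Out, D/In, D/Stay, D/Out): (4,8) (4,8) (4,8) (1,4) (7,5) (2,6).
Under HMBy, Eve's choice at the node after T and at the node after T-M can never be reached regardless of what Finn does, so varying those choices leaves every outcome unchanged.
Holding the reachable choices fixed and varying the unreachable ones freely already gives 2 × 2 = 4 equivalent strategies.
No other strategy reproduces this row, so those 4 are the full class: HLBz, HLBy, HMBz, HMBy.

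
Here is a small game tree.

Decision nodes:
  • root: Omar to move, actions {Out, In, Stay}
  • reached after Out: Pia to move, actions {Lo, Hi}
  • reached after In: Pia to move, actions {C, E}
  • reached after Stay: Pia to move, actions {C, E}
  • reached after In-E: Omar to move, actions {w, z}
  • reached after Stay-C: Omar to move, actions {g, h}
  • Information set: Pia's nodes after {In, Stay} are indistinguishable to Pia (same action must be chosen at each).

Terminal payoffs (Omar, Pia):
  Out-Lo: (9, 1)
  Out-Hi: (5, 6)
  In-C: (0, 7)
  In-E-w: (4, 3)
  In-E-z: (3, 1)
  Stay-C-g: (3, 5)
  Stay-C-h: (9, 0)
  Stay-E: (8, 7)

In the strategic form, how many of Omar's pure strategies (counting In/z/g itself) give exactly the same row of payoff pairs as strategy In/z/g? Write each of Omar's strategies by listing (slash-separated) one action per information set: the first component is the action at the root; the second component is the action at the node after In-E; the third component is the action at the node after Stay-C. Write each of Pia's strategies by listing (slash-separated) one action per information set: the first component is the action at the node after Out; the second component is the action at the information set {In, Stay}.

2

Row for In/z/g (columns Lo/C, Lo/E, Hi/C, Hi/E): (0,7) (3,1) (0,7) (3,1).
Under In/z/g, Omar's choice at the node after Stay-C can never be reached regardless of what Pia does, so varying those choices leaves every outcome unchanged.
Holding the reachable choices fixed and varying the unreachable one freely already gives 2 equivalent strategies.
No other strategy reproduces this row, so those 2 are the full class: In/z/g, In/z/h.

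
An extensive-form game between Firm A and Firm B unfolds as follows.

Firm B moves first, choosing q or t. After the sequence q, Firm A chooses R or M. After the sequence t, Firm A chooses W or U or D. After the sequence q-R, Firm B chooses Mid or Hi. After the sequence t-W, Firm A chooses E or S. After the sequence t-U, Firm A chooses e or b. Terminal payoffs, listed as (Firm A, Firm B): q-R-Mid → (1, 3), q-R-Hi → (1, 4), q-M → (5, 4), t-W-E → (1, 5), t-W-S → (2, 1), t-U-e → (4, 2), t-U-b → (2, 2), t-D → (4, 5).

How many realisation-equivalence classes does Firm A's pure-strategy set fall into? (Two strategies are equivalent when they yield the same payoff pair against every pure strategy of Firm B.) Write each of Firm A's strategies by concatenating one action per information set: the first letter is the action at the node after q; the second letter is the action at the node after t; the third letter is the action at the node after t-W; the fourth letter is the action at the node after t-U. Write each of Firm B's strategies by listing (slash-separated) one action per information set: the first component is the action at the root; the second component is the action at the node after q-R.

10

Firm A has 24 pure strategies: RWEe, RWEb, RWSe, RWSb, RUEe, RUEb, RUSe, RUSb, RDEe, RDEb, RDSe, RDSb, MWEe, MWEb, MWSe, MWSb, MUEe, MUEb, MUSe, MUSb, MDEe, MDEb, MDSe, MDSb. Columns: q/Mid, q/Hi, t/Mid, t/Hi.
{RWEe, RWEb} → row (1,3) (1,4) (1,5) (1,5)
{RWSe, RWSb} → row (1,3) (1,4) (2,1) (2,1)
{RUEe, RUSe} → row (1,3) (1,4) (4,2) (4,2)
{RUEb, RUSb} → row (1,3) (1,4) (2,2) (2,2)
{RDEe, RDEb, RDSe, RDSb} → row (1,3) (1,4) (4,5) (4,5)
{MWEe, MWEb} → row (5,4) (5,4) (1,5) (1,5)
{MWSe, MWSb} → row (5,4) (5,4) (2,1) (2,1)
{MUEe, MUSe} → row (5,4) (5,4) (4,2) (4,2)
{MUEb, MUSb} → row (5,4) (5,4) (2,2) (2,2)
{MDEe, MDEb, MDSe, MDSb} → row (5,4) (5,4) (4,5) (4,5)
That's 10 distinct rows out of 24 strategies.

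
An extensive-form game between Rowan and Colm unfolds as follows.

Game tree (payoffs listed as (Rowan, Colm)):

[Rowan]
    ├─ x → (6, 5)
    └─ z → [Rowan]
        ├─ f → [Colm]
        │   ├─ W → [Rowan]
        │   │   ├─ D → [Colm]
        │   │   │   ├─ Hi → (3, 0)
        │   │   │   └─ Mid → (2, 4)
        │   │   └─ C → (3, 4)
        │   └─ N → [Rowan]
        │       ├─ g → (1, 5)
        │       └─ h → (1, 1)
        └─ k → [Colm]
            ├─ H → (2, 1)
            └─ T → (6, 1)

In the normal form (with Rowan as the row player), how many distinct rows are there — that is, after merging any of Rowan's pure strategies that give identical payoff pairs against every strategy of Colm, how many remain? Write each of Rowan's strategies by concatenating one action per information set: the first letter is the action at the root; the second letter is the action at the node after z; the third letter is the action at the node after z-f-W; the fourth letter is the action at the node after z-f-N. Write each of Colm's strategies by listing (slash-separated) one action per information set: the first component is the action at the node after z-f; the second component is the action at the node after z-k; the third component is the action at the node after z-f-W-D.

6

Rowan has 16 pure strategies: xfDg, xfDh, xfCg, xfCh, xkDg, xkDh, xkCg, xkCh, zfDg, zfDh, zfCg, zfCh, zkDg, zkDh, zkCg, zkCh. Columns: W/H/Hi, W/H/Mid, W/T/Hi, W/T/Mid, N/H/Hi, N/H/Mid, N/T/Hi, N/T/Mid.
{xfDg, xfDh, xfCg, xfCh, xkDg, xkDh, xkCg, xkCh} → row (6,5) (6,5) (6,5) (6,5) (6,5) (6,5) (6,5) (6,5)
{zfDg} → row (3,0) (2,4) (3,0) (2,4) (1,5) (1,5) (1,5) (1,5)
{zfDh} → row (3,0) (2,4) (3,0) (2,4) (1,1) (1,1) (1,1) (1,1)
{zfCg} → row (3,4) (3,4) (3,4) (3,4) (1,5) (1,5) (1,5) (1,5)
{zfCh} → row (3,4) (3,4) (3,4) (3,4) (1,1) (1,1) (1,1) (1,1)
{zkDg, zkDh, zkCg, zkCh} → row (2,1) (2,1) (6,1) (6,1) (2,1) (2,1) (6,1) (6,1)
That's 6 distinct rows out of 16 strategies.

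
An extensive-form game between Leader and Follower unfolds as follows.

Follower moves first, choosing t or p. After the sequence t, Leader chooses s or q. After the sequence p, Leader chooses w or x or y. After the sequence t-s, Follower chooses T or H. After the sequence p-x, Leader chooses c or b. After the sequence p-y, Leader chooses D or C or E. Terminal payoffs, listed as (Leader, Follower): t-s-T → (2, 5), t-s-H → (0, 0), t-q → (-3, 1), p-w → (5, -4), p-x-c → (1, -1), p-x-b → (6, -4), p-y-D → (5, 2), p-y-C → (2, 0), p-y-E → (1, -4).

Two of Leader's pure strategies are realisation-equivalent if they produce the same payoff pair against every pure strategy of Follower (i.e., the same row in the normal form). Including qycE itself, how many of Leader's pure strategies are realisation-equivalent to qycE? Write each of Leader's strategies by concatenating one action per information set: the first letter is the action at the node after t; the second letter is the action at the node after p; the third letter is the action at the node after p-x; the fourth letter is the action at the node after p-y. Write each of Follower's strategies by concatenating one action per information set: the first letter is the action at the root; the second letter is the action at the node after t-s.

Row for qycE (columns tT, tH, pT, pH): (-3,1) (-3,1) (1,-4) (1,-4).
Under qycE, Leader's choice at the node after p-x can never be reached regardless of what Follower does, so varying those choices leaves every outcome unchanged.
Holding the reachable choices fixed and varying the unreachable one freely already gives 2 equivalent strategies.
No other strategy reproduces this row, so those 2 are the full class: qycE, qybE.

2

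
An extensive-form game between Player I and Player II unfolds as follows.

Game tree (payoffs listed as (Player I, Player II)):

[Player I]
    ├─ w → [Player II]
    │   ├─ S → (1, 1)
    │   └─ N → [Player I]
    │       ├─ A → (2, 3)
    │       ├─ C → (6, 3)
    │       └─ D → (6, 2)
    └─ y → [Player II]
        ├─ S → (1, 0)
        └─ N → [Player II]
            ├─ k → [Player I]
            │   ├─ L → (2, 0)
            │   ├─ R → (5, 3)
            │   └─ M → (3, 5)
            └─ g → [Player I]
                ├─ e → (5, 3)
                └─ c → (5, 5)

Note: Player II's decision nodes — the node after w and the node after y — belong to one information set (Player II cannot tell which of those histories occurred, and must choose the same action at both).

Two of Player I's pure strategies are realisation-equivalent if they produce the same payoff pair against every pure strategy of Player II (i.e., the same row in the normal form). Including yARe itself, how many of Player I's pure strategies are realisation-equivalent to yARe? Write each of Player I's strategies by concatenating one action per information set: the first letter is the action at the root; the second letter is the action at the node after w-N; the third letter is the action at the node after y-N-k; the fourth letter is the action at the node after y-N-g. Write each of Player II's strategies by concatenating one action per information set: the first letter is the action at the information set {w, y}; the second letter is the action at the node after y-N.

Row for yARe (columns Sk, Sg, Nk, Ng): (1,0) (1,0) (5,3) (5,3).
Under yARe, Player I's choice at the node after w-N can never be reached regardless of what Player II does, so varying those choices leaves every outcome unchanged.
Holding the reachable choices fixed and varying the unreachable one freely already gives 3 equivalent strategies.
No other strategy reproduces this row, so those 3 are the full class: yARe, yCRe, yDRe.

3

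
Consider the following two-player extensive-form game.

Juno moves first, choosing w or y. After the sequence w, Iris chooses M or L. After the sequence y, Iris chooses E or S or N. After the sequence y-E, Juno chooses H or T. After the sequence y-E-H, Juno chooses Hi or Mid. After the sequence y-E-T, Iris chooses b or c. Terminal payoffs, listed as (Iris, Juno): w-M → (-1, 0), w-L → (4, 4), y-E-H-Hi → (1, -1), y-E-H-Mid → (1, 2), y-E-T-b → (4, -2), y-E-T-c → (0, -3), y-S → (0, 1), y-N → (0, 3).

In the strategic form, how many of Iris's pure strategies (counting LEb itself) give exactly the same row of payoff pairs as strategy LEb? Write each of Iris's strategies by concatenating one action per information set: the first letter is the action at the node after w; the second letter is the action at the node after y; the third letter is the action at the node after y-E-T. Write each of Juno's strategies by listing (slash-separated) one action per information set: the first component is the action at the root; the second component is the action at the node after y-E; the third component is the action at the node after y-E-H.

1

Row for LEb (columns w/H/Hi, w/H/Mid, w/T/Hi, w/T/Mid, y/H/Hi, y/H/Mid, y/T/Hi, y/T/Mid): (4,4) (4,4) (4,4) (4,4) (1,-1) (1,2) (4,-2) (4,-2).
Every one of Iris's information sets is on the play path for some reply by Juno when Iris follows LEb.
Changing the action at any of them therefore changes at least one column, so only LEb itself gives this row.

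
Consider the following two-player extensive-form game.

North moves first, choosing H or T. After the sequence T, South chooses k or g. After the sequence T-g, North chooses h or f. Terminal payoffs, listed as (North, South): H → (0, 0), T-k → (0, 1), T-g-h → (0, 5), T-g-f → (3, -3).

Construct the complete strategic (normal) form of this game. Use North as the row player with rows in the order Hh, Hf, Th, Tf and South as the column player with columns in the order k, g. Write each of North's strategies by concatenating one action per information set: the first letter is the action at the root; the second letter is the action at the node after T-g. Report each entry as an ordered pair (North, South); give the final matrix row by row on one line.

Row Hh: k→(0,0), g→(0,0)
Row Hf: k→(0,0), g→(0,0)
Row Th: k→(0,1), g→(0,5)
Row Tf: k→(0,1), g→(3,-3)

Hh: (0,0) (0,0) | Hf: (0,0) (0,0) | Th: (0,1) (0,5) | Tf: (0,1) (3,-3)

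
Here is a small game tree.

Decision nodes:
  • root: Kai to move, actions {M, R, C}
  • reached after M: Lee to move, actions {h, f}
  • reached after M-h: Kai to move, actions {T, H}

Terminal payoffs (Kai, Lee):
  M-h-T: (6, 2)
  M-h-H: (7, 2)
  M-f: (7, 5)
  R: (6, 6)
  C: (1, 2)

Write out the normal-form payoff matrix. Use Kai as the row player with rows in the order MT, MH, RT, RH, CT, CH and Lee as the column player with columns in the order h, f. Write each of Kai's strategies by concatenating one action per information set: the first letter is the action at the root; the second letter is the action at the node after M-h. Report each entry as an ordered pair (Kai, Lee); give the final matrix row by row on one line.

MT: (6,2) (7,5) | MH: (7,2) (7,5) | RT: (6,6) (6,6) | RH: (6,6) (6,6) | CT: (1,2) (1,2) | CH: (1,2) (1,2)

Row MT: h→(6,2), f→(7,5)
Row MH: h→(7,2), f→(7,5)
Row RT: h→(6,6), f→(6,6)
Row RH: h→(6,6), f→(6,6)
Row CT: h→(1,2), f→(1,2)
Row CH: h→(1,2), f→(1,2)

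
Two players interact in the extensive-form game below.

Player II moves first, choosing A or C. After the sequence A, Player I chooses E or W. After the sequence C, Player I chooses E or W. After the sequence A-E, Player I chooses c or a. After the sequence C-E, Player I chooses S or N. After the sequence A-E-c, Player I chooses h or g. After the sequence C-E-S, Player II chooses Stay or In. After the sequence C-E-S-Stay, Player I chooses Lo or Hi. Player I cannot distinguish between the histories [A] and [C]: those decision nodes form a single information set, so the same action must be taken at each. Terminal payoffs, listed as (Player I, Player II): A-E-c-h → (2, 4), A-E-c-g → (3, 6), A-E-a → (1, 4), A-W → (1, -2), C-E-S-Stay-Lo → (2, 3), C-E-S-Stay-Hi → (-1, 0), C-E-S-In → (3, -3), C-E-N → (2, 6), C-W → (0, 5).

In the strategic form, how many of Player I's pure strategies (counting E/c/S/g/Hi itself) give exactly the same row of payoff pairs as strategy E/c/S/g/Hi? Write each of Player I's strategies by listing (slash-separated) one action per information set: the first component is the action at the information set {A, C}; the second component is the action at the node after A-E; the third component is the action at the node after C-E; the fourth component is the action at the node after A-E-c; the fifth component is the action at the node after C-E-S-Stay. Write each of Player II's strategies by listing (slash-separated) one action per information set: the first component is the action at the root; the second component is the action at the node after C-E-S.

Row for E/c/S/g/Hi (columns A/Stay, A/In, C/Stay, C/In): (3,6) (3,6) (-1,0) (3,-3).
Every one of Player I's information sets is on the play path for some reply by Player II when Player I follows E/c/S/g/Hi.
Changing the action at any of them therefore changes at least one column, so only E/c/S/g/Hi itself gives this row.

1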